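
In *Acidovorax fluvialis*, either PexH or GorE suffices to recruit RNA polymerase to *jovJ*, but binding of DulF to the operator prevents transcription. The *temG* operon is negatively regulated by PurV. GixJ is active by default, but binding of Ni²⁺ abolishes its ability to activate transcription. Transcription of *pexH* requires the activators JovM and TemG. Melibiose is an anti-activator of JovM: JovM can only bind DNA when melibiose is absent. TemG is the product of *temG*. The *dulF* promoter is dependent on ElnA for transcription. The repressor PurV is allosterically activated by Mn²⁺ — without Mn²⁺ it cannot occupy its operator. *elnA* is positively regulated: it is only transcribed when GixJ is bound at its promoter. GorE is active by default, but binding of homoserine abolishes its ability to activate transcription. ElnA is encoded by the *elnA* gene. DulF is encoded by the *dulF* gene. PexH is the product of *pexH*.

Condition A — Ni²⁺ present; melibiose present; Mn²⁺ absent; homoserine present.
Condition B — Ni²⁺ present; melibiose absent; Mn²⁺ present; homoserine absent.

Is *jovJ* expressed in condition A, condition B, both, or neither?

Condition A:
Ni²⁺ is present, so GixJ is inactive.
Required activator GixJ is absent, so *elnA* is not transcribed.
So ElnA is not produced.
Required activator ElnA is absent, so *dulF* is not transcribed.
So DulF is not produced.
Melibiose is present, so JovM is inactive.
Mn²⁺ is absent, so PurV is inactive.
With no repressor bound, *temG* is transcribed.
So TemG is produced and active.
Required activator JovM is absent, so *pexH* is not transcribed.
So PexH is not produced.
Homoserine is present, so GorE is inactive.
No activator is available at the *jovJ* promoter, so *jovJ* is not transcribed.
→ *jovJ* is OFF in A.
Condition B:
Ni²⁺ is present, so GixJ is inactive.
Required activator GixJ is absent, so *elnA* is not transcribed.
So ElnA is not produced.
Required activator ElnA is absent, so *dulF* is not transcribed.
So DulF is not produced.
Melibiose is absent, so JovM is active.
Mn²⁺ is present, so PurV is active.
With repressor PurV bound, *temG* is not transcribed.
So TemG is not produced.
Required activator TemG is absent, so *pexH* is not transcribed.
So PexH is not produced.
Homoserine is absent, so GorE is active.
Activator GorE is present, so *jovJ* is transcribed.
→ *jovJ* is ON in B.

B only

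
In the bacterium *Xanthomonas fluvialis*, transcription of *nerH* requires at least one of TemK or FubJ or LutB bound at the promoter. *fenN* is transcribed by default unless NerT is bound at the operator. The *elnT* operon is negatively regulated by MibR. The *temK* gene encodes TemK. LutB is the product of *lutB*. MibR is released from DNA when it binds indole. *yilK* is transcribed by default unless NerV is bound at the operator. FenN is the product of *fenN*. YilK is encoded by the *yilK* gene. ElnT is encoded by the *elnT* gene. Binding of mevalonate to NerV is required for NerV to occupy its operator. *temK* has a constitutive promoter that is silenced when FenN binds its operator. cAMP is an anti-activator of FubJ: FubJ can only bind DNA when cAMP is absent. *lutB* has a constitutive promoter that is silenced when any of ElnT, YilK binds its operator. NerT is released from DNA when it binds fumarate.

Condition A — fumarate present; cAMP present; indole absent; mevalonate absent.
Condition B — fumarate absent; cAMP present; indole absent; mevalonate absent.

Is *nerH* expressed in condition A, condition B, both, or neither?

B only

Condition A:
Fumarate is present, so NerT is inactive.
With no repressor bound, *fenN* is transcribed.
So FenN is produced and active.
With repressor FenN bound, *temK* is not transcribed.
So TemK is not produced.
cAMP is present, so FubJ is inactive.
Indole is absent, so MibR is active.
With repressor MibR bound, *elnT* is not transcribed.
So ElnT is not produced.
Mevalonate is absent, so NerV is inactive.
With no repressor bound, *yilK* is transcribed.
So YilK is produced and active.
With repressor YilK bound, *lutB* is not transcribed.
So LutB is not produced.
No activator is available at the *nerH* promoter, so *nerH* is not transcribed.
→ *nerH* is OFF in A.
Condition B:
Fumarate is absent, so NerT is active.
With repressor NerT bound, *fenN* is not transcribed.
So FenN is not produced.
With no repressor bound, *temK* is transcribed.
So TemK is produced and active.
cAMP is present, so FubJ is inactive.
Indole is absent, so MibR is active.
With repressor MibR bound, *elnT* is not transcribed.
So ElnT is not produced.
Mevalonate is absent, so NerV is inactive.
With no repressor bound, *yilK* is transcribed.
So YilK is produced and active.
With repressor YilK bound, *lutB* is not transcribed.
So LutB is not produced.
Activator TemK is present, so *nerH* is transcribed.
→ *nerH* is ON in B.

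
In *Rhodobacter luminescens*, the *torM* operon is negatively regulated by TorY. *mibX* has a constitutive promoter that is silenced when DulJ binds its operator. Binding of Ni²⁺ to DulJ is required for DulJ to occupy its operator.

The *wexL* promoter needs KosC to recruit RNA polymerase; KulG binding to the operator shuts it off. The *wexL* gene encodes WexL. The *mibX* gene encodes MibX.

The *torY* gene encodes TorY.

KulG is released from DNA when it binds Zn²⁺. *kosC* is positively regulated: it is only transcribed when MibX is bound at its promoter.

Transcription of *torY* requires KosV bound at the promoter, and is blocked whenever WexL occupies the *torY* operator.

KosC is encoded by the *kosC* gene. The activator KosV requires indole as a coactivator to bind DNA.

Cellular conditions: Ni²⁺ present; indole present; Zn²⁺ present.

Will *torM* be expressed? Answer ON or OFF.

OFF

Ni²⁺ is present, so DulJ is active.
With repressor DulJ bound, *mibX* is not transcribed.
So MibX is not produced.
Required activator MibX is absent, so *kosC* is not transcribed.
So KosC is not produced.
Zn²⁺ is present, so KulG is inactive.
Required activator KosC is absent, so *wexL* is not transcribed.
So WexL is not produced.
Indole is present, so KosV is active.
No repressor is bound and KosV is active, so *torY* is transcribed.
So TorY is produced and active.
With repressor TorY bound, *torM* is not transcribed.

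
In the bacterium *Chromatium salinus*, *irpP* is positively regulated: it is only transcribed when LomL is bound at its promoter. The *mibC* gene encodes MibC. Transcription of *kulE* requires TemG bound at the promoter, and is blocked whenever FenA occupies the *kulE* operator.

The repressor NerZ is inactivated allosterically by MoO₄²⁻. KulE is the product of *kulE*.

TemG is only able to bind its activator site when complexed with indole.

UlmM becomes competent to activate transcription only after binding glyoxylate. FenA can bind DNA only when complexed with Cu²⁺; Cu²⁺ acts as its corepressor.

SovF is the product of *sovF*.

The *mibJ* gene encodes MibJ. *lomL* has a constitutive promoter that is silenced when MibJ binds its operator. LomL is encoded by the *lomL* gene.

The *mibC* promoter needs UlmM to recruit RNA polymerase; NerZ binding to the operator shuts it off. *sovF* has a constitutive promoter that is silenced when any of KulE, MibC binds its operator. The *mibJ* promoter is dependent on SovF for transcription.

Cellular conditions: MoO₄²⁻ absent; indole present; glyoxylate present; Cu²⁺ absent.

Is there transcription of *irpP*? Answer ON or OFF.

ON

Indole is present, so TemG is active.
Cu²⁺ is absent, so FenA is inactive.
No repressor is bound and TemG is active, so *kulE* is transcribed.
So KulE is produced and active.
MoO₄²⁻ is absent, so NerZ is active.
Glyoxylate is present, so UlmM is active.
With repressor NerZ bound, *mibC* is not transcribed.
So MibC is not produced.
With repressor KulE bound, *sovF* is not transcribed.
So SovF is not produced.
Required activator SovF is absent, so *mibJ* is not transcribed.
So MibJ is not produced.
With no repressor bound, *lomL* is transcribed.
So LomL is produced and active.
No repressor is bound and LomL is active, so *irpP* is transcribed.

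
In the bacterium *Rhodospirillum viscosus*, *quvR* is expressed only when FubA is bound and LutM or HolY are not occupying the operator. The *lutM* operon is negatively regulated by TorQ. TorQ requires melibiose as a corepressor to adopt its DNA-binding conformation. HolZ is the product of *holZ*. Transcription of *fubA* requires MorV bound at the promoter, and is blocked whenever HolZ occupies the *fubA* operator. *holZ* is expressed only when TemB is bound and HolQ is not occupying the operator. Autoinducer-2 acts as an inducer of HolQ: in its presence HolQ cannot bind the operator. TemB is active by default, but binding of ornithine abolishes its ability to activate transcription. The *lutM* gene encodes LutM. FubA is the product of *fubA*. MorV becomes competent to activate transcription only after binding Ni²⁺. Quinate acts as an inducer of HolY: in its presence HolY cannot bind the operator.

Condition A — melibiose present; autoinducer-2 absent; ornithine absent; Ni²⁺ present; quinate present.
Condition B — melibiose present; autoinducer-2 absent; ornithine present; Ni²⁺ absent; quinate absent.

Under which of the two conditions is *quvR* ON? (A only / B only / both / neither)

A only

Condition A:
Melibiose is present, so TorQ is active.
With repressor TorQ bound, *lutM* is not transcribed.
So LutM is not produced.
Autoinducer-2 is absent, so HolQ is active.
Ornithine is absent, so TemB is active.
With repressor HolQ bound, *holZ* is not transcribed.
So HolZ is not produced.
Ni²⁺ is present, so MorV is active.
No repressor is bound and MorV is active, so *fubA* is transcribed.
So FubA is produced and active.
Quinate is present, so HolY is inactive.
No repressor is bound and FubA is active, so *quvR* is transcribed.
→ *quvR* is ON in A.
Condition B:
Melibiose is present, so TorQ is active.
With repressor TorQ bound, *lutM* is not transcribed.
So LutM is not produced.
Autoinducer-2 is absent, so HolQ is active.
Ornithine is present, so TemB is inactive.
With repressor HolQ bound, *holZ* is not transcribed.
So HolZ is not produced.
Ni²⁺ is absent, so MorV is inactive.
Required activator MorV is absent, so *fubA* is not transcribed.
So FubA is not produced.
Quinate is absent, so HolY is active.
With repressor HolY bound, *quvR* is not transcribed.
→ *quvR* is OFF in B.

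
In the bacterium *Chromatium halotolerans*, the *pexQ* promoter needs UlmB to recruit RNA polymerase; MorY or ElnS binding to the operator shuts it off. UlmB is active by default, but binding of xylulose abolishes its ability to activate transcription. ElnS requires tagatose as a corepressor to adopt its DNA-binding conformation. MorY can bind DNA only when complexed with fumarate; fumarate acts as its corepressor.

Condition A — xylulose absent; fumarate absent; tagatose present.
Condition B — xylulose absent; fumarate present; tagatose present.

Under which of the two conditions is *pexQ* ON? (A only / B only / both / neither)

Condition A:
Xylulose is absent, so UlmB is active.
Fumarate is absent, so MorY is inactive.
Tagatose is present, so ElnS is active.
With repressor ElnS bound, *pexQ* is not transcribed.
→ *pexQ* is OFF in A.
Condition B:
Xylulose is absent, so UlmB is active.
Fumarate is present, so MorY is active.
Tagatose is present, so ElnS is active.
With repressor MorY bound, *pexQ* is not transcribed.
→ *pexQ* is OFF in B.

neither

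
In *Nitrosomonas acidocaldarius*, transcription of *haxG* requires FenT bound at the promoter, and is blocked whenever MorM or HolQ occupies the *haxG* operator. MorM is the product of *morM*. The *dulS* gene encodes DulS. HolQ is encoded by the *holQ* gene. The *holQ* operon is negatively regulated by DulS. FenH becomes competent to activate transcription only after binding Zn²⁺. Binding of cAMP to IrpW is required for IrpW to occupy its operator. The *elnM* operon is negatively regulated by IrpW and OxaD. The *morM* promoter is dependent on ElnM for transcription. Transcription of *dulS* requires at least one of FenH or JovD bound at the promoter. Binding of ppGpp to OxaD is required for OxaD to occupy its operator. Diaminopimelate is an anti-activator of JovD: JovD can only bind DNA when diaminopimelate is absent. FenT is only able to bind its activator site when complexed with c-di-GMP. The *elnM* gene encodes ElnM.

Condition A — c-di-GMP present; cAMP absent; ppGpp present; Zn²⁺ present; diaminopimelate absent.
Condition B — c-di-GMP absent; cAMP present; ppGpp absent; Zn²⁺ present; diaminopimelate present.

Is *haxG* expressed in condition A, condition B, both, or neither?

Condition A:
c-di-GMP is present, so FenT is active.
cAMP is absent, so IrpW is inactive.
ppGpp is present, so OxaD is active.
With repressor OxaD bound, *elnM* is not transcribed.
So ElnM is not produced.
Required activator ElnM is absent, so *morM* is not transcribed.
So MorM is not produced.
Zn²⁺ is present, so FenH is active.
Diaminopimelate is absent, so JovD is active.
Activator FenH is present, so *dulS* is transcribed.
So DulS is produced and active.
With repressor DulS bound, *holQ* is not transcribed.
So HolQ is not produced.
No repressor is bound and FenT is active, so *haxG* is transcribed.
→ *haxG* is ON in A.
Condition B:
c-di-GMP is absent, so FenT is inactive.
cAMP is present, so IrpW is active.
ppGpp is absent, so OxaD is inactive.
With repressor IrpW bound, *elnM* is not transcribed.
So ElnM is not produced.
Required activator ElnM is absent, so *morM* is not transcribed.
So MorM is not produced.
Zn²⁺ is present, so FenH is active.
Diaminopimelate is present, so JovD is inactive.
Activator FenH is present, so *dulS* is transcribed.
So DulS is produced and active.
With repressor DulS bound, *holQ* is not transcribed.
So HolQ is not produced.
Required activator FenT is absent, so *haxG* is not transcribed.
→ *haxG* is OFF in B.

A only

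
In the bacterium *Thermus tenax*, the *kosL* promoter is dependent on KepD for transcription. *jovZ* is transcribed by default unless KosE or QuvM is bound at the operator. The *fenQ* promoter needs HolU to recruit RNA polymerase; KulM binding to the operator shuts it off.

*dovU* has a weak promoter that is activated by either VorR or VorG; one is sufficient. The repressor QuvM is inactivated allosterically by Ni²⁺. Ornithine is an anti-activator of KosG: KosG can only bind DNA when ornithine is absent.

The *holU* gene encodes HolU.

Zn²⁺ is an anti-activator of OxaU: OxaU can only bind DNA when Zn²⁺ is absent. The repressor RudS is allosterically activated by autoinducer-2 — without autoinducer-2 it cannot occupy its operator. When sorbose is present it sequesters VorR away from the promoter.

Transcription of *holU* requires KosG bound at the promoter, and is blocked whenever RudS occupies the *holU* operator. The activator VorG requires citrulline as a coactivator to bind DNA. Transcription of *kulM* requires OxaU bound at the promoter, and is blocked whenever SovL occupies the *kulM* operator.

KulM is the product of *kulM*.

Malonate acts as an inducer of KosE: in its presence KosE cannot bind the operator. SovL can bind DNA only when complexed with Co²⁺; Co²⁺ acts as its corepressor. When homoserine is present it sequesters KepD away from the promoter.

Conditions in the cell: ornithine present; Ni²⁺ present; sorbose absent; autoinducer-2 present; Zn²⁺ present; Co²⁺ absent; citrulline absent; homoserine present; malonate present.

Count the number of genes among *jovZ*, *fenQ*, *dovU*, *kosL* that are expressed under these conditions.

2

Malonate is present, so KosE is inactive.
Ni²⁺ is present, so QuvM is inactive.
With no repressor bound, *jovZ* is transcribed.
→ *jovZ* is ON.
Zn²⁺ is present, so OxaU is inactive.
Co²⁺ is absent, so SovL is inactive.
Required activator OxaU is absent, so *kulM* is not transcribed.
So KulM is not produced.
Ornithine is present, so KosG is inactive.
Autoinducer-2 is present, so RudS is active.
With repressor RudS bound, *holU* is not transcribed.
So HolU is not produced.
Required activator HolU is absent, so *fenQ* is not transcribed.
→ *fenQ* is OFF.
Sorbose is absent, so VorR is active.
Citrulline is absent, so VorG is inactive.
Activator VorR is present, so *dovU* is transcribed.
→ *dovU* is ON.
Homoserine is present, so KepD is inactive.
Required activator KepD is absent, so *kosL* is not transcribed.
→ *kosL* is OFF.
2 of the 4 genes are transcribed.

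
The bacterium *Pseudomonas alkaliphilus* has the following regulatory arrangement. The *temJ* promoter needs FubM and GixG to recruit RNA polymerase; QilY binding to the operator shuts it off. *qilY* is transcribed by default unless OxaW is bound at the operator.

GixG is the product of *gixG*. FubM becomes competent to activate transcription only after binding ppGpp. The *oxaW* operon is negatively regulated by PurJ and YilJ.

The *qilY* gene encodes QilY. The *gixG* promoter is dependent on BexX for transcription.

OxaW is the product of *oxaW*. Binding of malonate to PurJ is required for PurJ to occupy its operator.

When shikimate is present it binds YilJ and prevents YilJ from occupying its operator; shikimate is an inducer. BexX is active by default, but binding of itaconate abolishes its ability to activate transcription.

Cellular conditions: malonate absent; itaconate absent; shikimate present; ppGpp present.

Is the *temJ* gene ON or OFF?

ON

ppGpp is present, so FubM is active.
Malonate is absent, so PurJ is inactive.
Shikimate is present, so YilJ is inactive.
With no repressor bound, *oxaW* is transcribed.
So OxaW is produced and active.
With repressor OxaW bound, *qilY* is not transcribed.
So QilY is not produced.
Itaconate is absent, so BexX is active.
No repressor is bound and BexX is active, so *gixG* is transcribed.
So GixG is produced and active.
No repressor is bound and FubM and GixG are active, so *temJ* is transcribed.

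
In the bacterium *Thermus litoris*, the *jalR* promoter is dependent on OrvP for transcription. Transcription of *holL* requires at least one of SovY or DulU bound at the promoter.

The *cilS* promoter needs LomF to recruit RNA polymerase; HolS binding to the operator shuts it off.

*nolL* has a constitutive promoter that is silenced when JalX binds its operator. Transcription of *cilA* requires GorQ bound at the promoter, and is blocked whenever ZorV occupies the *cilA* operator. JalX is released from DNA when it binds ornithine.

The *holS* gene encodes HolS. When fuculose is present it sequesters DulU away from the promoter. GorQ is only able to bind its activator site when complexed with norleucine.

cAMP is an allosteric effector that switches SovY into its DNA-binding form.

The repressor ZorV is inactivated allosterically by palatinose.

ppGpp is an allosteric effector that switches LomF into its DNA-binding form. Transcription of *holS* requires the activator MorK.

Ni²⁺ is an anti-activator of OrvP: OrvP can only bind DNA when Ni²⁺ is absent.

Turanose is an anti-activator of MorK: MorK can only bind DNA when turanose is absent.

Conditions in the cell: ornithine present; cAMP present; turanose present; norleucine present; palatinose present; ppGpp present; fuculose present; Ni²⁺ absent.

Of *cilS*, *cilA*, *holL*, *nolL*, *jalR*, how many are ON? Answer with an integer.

5

ppGpp is present, so LomF is active.
Turanose is present, so MorK is inactive.
Required activator MorK is absent, so *holS* is not transcribed.
So HolS is not produced.
No repressor is bound and LomF is active, so *cilS* is transcribed.
→ *cilS* is ON.
Palatinose is present, so ZorV is inactive.
Norleucine is present, so GorQ is active.
No repressor is bound and GorQ is active, so *cilA* is transcribed.
→ *cilA* is ON.
cAMP is present, so SovY is active.
Fuculose is present, so DulU is inactive.
Activator SovY is present, so *holL* is transcribed.
→ *holL* is ON.
Ornithine is present, so JalX is inactive.
With no repressor bound, *nolL* is transcribed.
→ *nolL* is ON.
Ni²⁺ is absent, so OrvP is active.
No repressor is bound and OrvP is active, so *jalR* is transcribed.
→ *jalR* is ON.
5 of the 5 genes are transcribed.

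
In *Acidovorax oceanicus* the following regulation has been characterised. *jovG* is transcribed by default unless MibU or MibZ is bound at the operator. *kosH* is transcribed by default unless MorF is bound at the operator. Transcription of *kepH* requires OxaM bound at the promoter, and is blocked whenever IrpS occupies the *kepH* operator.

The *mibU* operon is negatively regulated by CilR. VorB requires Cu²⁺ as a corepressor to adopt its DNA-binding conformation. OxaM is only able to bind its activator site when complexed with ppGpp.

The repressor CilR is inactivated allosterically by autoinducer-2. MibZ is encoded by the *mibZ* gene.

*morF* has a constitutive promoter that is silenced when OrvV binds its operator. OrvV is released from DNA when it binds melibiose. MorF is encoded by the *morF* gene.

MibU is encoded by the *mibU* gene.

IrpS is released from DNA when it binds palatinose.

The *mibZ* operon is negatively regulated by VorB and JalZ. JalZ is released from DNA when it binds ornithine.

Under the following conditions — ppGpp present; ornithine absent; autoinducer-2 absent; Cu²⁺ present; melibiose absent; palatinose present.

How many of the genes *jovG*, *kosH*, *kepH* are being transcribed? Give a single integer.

Autoinducer-2 is absent, so CilR is active.
With repressor CilR bound, *mibU* is not transcribed.
So MibU is not produced.
Cu²⁺ is present, so VorB is active.
Ornithine is absent, so JalZ is active.
With repressor VorB bound, *mibZ* is not transcribed.
So MibZ is not produced.
With no repressor bound, *jovG* is transcribed.
→ *jovG* is ON.
Melibiose is absent, so OrvV is active.
With repressor OrvV bound, *morF* is not transcribed.
So MorF is not produced.
With no repressor bound, *kosH* is transcribed.
→ *kosH* is ON.
Palatinose is present, so IrpS is inactive.
ppGpp is present, so OxaM is active.
No repressor is bound and OxaM is active, so *kepH* is transcribed.
→ *kepH* is ON.
3 of the 3 genes are transcribed.

3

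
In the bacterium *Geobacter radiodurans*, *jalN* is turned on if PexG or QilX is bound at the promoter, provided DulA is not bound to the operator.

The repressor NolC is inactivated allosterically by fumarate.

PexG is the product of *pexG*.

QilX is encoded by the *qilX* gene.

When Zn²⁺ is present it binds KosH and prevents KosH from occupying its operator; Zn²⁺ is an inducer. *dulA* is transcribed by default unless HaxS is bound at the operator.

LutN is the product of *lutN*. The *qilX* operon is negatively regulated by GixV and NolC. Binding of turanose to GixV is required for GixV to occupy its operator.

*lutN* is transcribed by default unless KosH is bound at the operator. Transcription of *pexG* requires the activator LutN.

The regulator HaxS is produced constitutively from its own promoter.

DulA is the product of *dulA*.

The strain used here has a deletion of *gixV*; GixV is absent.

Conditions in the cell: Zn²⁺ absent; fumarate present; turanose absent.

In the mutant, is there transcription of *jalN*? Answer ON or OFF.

ON

Zn²⁺ is absent, so KosH is active.
With repressor KosH bound, *lutN* is not transcribed.
So LutN is not produced.
Required activator LutN is absent, so *pexG* is not transcribed.
So PexG is not produced.
GixV is non-functional in this strain, so it has no effect.
Fumarate is present, so NolC is inactive.
With no repressor bound, *qilX* is transcribed.
So QilX is produced and active.
HaxS is produced constitutively and is active.
With repressor HaxS bound, *dulA* is not transcribed.
So DulA is not produced.
Activator QilX is present, so *jalN* is transcribed.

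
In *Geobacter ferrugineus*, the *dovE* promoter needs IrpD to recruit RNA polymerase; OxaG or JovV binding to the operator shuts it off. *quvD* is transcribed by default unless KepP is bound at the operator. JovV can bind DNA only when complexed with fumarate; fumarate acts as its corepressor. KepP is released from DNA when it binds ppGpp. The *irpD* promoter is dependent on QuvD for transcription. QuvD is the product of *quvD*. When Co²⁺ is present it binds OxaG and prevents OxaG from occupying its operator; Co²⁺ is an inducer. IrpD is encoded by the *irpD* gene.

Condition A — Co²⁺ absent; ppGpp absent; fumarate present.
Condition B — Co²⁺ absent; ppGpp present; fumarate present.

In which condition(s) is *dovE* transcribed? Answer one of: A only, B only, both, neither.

Condition A:
Co²⁺ is absent, so OxaG is active.
ppGpp is absent, so KepP is active.
With repressor KepP bound, *quvD* is not transcribed.
So QuvD is not produced.
Required activator QuvD is absent, so *irpD* is not transcribed.
So IrpD is not produced.
Fumarate is present, so JovV is active.
With repressor OxaG bound, *dovE* is not transcribed.
→ *dovE* is OFF in A.
Condition B:
Co²⁺ is absent, so OxaG is active.
ppGpp is present, so KepP is inactive.
With no repressor bound, *quvD* is transcribed.
So QuvD is produced and active.
No repressor is bound and QuvD is active, so *irpD* is transcribed.
So IrpD is produced and active.
Fumarate is present, so JovV is active.
With repressor OxaG bound, *dovE* is not transcribed.
→ *dovE* is OFF in B.

neither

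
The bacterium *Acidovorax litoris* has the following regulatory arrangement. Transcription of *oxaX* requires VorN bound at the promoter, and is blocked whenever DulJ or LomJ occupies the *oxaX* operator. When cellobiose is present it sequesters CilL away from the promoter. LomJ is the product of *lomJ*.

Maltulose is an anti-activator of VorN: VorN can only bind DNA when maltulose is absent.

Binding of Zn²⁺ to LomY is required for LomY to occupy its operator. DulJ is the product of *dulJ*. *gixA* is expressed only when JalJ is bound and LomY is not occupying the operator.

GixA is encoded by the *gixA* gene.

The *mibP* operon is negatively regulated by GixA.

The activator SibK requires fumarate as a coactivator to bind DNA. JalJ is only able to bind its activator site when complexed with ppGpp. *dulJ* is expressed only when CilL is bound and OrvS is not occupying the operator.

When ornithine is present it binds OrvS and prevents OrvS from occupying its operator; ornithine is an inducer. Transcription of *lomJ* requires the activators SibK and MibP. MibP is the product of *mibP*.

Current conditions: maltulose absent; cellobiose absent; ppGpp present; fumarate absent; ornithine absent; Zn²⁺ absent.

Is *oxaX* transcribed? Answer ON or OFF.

Maltulose is absent, so VorN is active.
Ornithine is absent, so OrvS is active.
Cellobiose is absent, so CilL is active.
With repressor OrvS bound, *dulJ* is not transcribed.
So DulJ is not produced.
Fumarate is absent, so SibK is inactive.
ppGpp is present, so JalJ is active.
Zn²⁺ is absent, so LomY is inactive.
No repressor is bound and JalJ is active, so *gixA* is transcribed.
So GixA is produced and active.
With repressor GixA bound, *mibP* is not transcribed.
So MibP is not produced.
Required activator SibK is absent, so *lomJ* is not transcribed.
So LomJ is not produced.
No repressor is bound and VorN is active, so *oxaX* is transcribed.

ON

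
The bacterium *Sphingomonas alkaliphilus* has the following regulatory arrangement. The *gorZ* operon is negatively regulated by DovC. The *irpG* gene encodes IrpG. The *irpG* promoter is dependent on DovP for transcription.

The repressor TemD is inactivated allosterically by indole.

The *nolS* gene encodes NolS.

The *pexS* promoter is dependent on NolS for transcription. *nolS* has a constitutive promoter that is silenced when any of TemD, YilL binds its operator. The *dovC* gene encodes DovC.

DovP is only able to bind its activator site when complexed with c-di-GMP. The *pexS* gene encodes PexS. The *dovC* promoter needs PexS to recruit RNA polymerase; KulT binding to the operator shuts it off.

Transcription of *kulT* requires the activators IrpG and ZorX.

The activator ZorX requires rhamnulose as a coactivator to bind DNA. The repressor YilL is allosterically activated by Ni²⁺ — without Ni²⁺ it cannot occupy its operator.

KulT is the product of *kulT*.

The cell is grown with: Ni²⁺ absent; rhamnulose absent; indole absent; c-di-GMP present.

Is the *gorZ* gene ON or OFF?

ON

Indole is absent, so TemD is active.
Ni²⁺ is absent, so YilL is inactive.
With repressor TemD bound, *nolS* is not transcribed.
So NolS is not produced.
Required activator NolS is absent, so *pexS* is not transcribed.
So PexS is not produced.
c-di-GMP is present, so DovP is active.
No repressor is bound and DovP is active, so *irpG* is transcribed.
So IrpG is produced and active.
Rhamnulose is absent, so ZorX is inactive.
Required activator ZorX is absent, so *kulT* is not transcribed.
So KulT is not produced.
Required activator PexS is absent, so *dovC* is not transcribed.
So DovC is not produced.
With no repressor bound, *gorZ* is transcribed.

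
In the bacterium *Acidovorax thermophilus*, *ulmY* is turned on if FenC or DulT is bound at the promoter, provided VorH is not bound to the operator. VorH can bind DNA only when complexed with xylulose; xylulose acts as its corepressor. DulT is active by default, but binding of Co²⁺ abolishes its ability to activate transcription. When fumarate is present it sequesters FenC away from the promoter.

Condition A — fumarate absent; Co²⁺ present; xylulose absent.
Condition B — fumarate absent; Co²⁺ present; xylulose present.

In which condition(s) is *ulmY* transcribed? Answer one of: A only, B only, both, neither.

A only

Condition A:
Fumarate is absent, so FenC is active.
Co²⁺ is present, so DulT is inactive.
Xylulose is absent, so VorH is inactive.
Activator FenC is present, so *ulmY* is transcribed.
→ *ulmY* is ON in A.
Condition B:
Fumarate is absent, so FenC is active.
Co²⁺ is present, so DulT is inactive.
Xylulose is present, so VorH is active.
With repressor VorH bound, *ulmY* is not transcribed.
→ *ulmY* is OFF in B.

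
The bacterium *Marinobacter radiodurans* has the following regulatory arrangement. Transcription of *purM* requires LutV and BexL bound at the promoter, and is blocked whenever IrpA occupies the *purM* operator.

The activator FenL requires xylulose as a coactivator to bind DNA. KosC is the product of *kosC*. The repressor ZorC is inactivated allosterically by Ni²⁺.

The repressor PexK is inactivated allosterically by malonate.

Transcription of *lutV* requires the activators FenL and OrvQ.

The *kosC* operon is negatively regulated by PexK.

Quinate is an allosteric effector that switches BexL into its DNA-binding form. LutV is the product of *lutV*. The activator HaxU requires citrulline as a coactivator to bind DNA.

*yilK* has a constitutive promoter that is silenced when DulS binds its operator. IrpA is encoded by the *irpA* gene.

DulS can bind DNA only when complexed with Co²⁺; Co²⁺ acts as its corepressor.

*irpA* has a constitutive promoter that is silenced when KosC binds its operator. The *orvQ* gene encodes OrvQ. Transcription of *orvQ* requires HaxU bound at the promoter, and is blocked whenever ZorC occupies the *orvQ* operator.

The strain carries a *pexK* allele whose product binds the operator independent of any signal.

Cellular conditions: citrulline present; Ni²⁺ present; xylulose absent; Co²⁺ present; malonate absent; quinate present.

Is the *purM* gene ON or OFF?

OFF

Xylulose is absent, so FenL is inactive.
Citrulline is present, so HaxU is active.
Ni²⁺ is present, so ZorC is inactive.
No repressor is bound and HaxU is active, so *orvQ* is transcribed.
So OrvQ is produced and active.
Required activator FenL is absent, so *lutV* is not transcribed.
So LutV is not produced.
PexK is constitutively active in this strain.
With repressor PexK bound, *kosC* is not transcribed.
So KosC is not produced.
With no repressor bound, *irpA* is transcribed.
So IrpA is produced and active.
Quinate is present, so BexL is active.
With repressor IrpA bound, *purM* is not transcribed.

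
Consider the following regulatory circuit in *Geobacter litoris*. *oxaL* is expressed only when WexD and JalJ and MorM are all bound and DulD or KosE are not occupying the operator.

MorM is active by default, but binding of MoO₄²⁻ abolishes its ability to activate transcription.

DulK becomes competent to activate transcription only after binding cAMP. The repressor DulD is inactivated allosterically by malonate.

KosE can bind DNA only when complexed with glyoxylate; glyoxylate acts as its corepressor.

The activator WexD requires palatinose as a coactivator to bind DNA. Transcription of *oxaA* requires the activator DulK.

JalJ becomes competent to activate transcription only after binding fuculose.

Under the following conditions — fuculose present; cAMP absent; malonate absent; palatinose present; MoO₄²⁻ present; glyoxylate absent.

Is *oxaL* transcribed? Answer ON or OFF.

OFF

Malonate is absent, so DulD is active.
Palatinose is present, so WexD is active.
Glyoxylate is absent, so KosE is inactive.
Fuculose is present, so JalJ is active.
MoO₄²⁻ is present, so MorM is inactive.
With repressor DulD bound, *oxaL* is not transcribed.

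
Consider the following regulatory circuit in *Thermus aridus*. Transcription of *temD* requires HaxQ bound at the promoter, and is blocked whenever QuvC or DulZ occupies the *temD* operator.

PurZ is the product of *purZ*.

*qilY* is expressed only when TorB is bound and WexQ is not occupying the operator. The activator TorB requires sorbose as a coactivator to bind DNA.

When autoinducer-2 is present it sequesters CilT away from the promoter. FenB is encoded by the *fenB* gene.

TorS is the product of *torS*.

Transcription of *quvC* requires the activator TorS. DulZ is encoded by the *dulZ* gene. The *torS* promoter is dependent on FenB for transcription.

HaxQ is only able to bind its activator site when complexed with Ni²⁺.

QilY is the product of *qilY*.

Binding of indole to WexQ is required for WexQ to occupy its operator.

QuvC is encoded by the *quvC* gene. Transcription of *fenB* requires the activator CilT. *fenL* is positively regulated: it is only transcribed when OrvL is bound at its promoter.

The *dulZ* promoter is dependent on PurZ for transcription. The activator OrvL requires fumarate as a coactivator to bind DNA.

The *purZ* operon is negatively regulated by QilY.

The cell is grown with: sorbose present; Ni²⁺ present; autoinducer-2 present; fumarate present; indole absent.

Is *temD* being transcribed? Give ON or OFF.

ON

Autoinducer-2 is present, so CilT is inactive.
Required activator CilT is absent, so *fenB* is not transcribed.
So FenB is not produced.
Required activator FenB is absent, so *torS* is not transcribed.
So TorS is not produced.
Required activator TorS is absent, so *quvC* is not transcribed.
So QuvC is not produced.
Indole is absent, so WexQ is inactive.
Sorbose is present, so TorB is active.
No repressor is bound and TorB is active, so *qilY* is transcribed.
So QilY is produced and active.
With repressor QilY bound, *purZ* is not transcribed.
So PurZ is not produced.
Required activator PurZ is absent, so *dulZ* is not transcribed.
So DulZ is not produced.
Ni²⁺ is present, so HaxQ is active.
No repressor is bound and HaxQ is active, so *temD* is transcribed.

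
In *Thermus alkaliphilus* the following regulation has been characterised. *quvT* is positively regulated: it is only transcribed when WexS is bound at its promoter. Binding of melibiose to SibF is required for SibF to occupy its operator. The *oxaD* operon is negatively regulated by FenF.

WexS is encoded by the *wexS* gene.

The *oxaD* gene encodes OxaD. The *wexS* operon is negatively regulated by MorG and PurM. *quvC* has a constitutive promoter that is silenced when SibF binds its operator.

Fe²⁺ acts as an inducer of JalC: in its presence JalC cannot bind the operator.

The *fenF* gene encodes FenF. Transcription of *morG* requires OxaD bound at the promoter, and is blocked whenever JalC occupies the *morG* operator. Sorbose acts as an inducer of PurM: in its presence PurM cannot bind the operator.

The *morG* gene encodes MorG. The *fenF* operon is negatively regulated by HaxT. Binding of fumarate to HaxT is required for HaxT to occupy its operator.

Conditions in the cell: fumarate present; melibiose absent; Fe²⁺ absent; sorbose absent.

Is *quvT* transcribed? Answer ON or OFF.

Fumarate is present, so HaxT is active.
With repressor HaxT bound, *fenF* is not transcribed.
So FenF is not produced.
With no repressor bound, *oxaD* is transcribed.
So OxaD is produced and active.
Fe²⁺ is absent, so JalC is active.
With repressor JalC bound, *morG* is not transcribed.
So MorG is not produced.
Sorbose is absent, so PurM is active.
With repressor PurM bound, *wexS* is not transcribed.
So WexS is not produced.
Required activator WexS is absent, so *quvT* is not transcribed.

OFF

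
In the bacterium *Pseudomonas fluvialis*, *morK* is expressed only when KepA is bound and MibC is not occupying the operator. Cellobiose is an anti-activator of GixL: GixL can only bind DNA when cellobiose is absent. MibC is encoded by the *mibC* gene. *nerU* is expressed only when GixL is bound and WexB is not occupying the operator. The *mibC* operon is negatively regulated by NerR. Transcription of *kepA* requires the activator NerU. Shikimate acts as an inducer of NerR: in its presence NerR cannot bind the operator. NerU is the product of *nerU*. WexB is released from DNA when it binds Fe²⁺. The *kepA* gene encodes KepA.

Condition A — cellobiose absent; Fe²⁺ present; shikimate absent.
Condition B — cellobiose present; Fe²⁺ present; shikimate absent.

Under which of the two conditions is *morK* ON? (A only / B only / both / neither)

Condition A:
Cellobiose is absent, so GixL is active.
Fe²⁺ is present, so WexB is inactive.
No repressor is bound and GixL is active, so *nerU* is transcribed.
So NerU is produced and active.
No repressor is bound and NerU is active, so *kepA* is transcribed.
So KepA is produced and active.
Shikimate is absent, so NerR is active.
With repressor NerR bound, *mibC* is not transcribed.
So MibC is not produced.
No repressor is bound and KepA is active, so *morK* is transcribed.
→ *morK* is ON in A.
Condition B:
Cellobiose is present, so GixL is inactive.
Fe²⁺ is present, so WexB is inactive.
Required activator GixL is absent, so *nerU* is not transcribed.
So NerU is not produced.
Required activator NerU is absent, so *kepA* is not transcribed.
So KepA is not produced.
Shikimate is absent, so NerR is active.
With repressor NerR bound, *mibC* is not transcribed.
So MibC is not produced.
Required activator KepA is absent, so *morK* is not transcribed.
→ *morK* is OFF in B.

A only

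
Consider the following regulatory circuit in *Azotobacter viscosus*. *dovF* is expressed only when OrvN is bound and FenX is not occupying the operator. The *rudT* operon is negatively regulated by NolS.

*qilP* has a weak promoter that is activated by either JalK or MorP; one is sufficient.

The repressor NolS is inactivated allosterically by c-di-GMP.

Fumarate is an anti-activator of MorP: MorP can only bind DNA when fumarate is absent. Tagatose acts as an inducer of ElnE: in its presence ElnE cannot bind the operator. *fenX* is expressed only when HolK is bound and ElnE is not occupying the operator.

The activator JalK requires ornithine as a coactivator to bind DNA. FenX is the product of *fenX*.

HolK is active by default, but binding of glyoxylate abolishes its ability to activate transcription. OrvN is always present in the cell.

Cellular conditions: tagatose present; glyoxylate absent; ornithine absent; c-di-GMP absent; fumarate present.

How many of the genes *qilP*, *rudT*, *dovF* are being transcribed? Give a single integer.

0

Ornithine is absent, so JalK is inactive.
Fumarate is present, so MorP is inactive.
No activator is available at the *qilP* promoter, so *qilP* is not transcribed.
→ *qilP* is OFF.
c-di-GMP is absent, so NolS is active.
With repressor NolS bound, *rudT* is not transcribed.
→ *rudT* is OFF.
Tagatose is present, so ElnE is inactive.
Glyoxylate is absent, so HolK is active.
No repressor is bound and HolK is active, so *fenX* is transcribed.
So FenX is produced and active.
OrvN is produced constitutively and is active.
With repressor FenX bound, *dovF* is not transcribed.
→ *dovF* is OFF.
0 of the 3 genes are transcribed.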